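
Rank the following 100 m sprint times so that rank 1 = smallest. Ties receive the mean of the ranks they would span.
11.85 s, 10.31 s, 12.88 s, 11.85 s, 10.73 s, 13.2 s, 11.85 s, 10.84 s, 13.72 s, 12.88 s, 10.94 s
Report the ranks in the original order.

Sorted (ascending): 10.31, 10.73, 10.84, 10.94, 11.85, 11.85, 11.85, 12.88, 12.88, 13.2, 13.72
The 3 values of 11.85 occupy positions 5–7 → average rank 6.
The 2 values of 12.88 occupy positions 8–9 → average rank (8+9)/2 = 8.5.

6, 1, 8.5, 6, 2, 10, 6, 3, 11, 8.5, 4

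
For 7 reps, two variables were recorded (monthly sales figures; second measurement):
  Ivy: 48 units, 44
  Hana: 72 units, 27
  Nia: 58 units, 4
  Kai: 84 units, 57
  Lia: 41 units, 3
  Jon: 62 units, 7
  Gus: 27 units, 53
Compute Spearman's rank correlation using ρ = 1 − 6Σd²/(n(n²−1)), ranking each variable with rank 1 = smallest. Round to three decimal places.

Ranks of variable 1: 3, 6, 4, 7, 2, 5, 1
Ranks of variable 2: 5, 4, 2, 7, 1, 3, 6
d = r₁ − r₂: -2, 2, 2, 0, 1, 2, -5
d²: 4, 4, 4, 0, 1, 4, 25; Σd² = 42
ρ = 1 − 6·42/(7·48) = 1 − 252/336 = 0.250

0.250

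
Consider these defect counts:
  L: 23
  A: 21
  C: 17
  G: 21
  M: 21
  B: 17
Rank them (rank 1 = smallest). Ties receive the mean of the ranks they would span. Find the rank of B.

1.5

Sorted (ascending): 17, 17, 21, 21, 21, 23
The 2 values of 17 occupy positions 1–2 → average rank (1+2)/2 = 1.5.
The 3 values of 21 occupy positions 3–5 → average rank 4.
B has value 17 → rank 1.5.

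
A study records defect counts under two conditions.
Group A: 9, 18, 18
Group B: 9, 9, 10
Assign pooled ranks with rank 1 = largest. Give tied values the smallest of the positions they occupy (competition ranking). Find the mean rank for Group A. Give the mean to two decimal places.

Sorted (descending): 18, 18, 10, 9, 9, 9
The 2 values of 18 occupy positions 1–2 → each gets rank 1.
The 3 values of 9 occupy positions 4–6 → each gets rank 4.
Group A values → pooled ranks: 9→4, 18→1, 18→1
Mean rank = (4 + 1 + 1) / 3 = 2.00

2.00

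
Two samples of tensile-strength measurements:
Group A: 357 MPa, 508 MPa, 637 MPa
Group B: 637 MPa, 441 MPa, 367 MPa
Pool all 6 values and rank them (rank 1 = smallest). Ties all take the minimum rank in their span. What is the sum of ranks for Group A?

10

Sorted (ascending): 357, 367, 441, 508, 637, 637
The 2 values of 637 occupy positions 5–6 → each gets rank 5.
Group A values → pooled ranks: 357→1, 508→4, 637→5
Rank sum = 1 + 4 + 5 = 10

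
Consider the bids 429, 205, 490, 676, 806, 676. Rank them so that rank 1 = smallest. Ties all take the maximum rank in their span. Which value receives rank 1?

205

Sorted (ascending): 205, 429, 490, 676, 676, 806
The 2 values of 676 occupy positions 4–5 → each gets rank 5.
Rank 1 → value 205.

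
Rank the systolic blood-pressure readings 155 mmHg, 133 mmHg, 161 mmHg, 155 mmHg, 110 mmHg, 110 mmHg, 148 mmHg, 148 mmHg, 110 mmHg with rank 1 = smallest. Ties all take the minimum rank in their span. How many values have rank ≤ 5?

Sorted (ascending): 110, 110, 110, 133, 148, 148, 155, 155, 161
The 3 values of 110 occupy positions 1–3 → each gets rank 1.
The 2 values of 148 occupy positions 5–6 → each gets rank 5.
The 2 values of 155 occupy positions 7–8 → each gets rank 7.
Ranks ≤ 5: {1, 1, 1, 4, 5, 5} → 6 values.

6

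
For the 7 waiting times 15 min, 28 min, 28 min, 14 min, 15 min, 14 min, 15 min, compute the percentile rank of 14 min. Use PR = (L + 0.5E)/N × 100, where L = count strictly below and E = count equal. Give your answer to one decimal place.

14.3

N = 7.
Strictly below 14: 0. Equal to 14: 2.
PR = (0 + 0.5·2)/7 × 100 = 14.3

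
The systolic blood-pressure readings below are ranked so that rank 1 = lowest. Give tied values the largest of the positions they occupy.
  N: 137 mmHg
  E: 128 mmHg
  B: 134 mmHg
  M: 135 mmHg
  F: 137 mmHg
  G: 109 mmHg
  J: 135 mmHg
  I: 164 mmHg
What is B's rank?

3

Sorted (ascending): 109, 128, 134, 135, 135, 137, 137, 164
The 2 values of 135 occupy positions 4–5 → each gets rank 5.
The 2 values of 137 occupy positions 6–7 → each gets rank 7.
B has value 134 mmHg → rank 3.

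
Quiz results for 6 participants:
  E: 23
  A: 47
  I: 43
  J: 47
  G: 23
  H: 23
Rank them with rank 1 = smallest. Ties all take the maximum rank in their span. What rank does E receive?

3

Sorted (ascending): 23, 23, 23, 43, 47, 47
The 3 values of 23 occupy positions 1–3 → each gets rank 3.
The 2 values of 47 occupy positions 5–6 → each gets rank 6.
E has value 23 → rank 3.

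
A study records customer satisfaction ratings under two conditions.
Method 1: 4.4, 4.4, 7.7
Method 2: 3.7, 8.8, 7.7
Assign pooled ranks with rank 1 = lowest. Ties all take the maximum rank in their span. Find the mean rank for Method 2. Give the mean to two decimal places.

4.00

Sorted (ascending): 3.7, 4.4, 4.4, 7.7, 7.7, 8.8
The 2 values of 4.4 occupy positions 2–3 → each gets rank 3.
The 2 values of 7.7 occupy positions 4–5 → each gets rank 5.
Method 2 values → pooled ranks: 3.7→1, 8.8→6, 7.7→5
Mean rank = (1 + 6 + 5) / 3 = 4.00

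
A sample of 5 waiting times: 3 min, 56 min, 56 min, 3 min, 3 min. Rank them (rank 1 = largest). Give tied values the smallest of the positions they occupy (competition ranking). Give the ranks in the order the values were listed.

Sorted (descending): 56, 56, 3, 3, 3
The 2 values of 56 occupy positions 1–2 → each gets rank 1.
The 3 values of 3 occupy positions 3–5 → each gets rank 3.

3, 1, 1, 3, 3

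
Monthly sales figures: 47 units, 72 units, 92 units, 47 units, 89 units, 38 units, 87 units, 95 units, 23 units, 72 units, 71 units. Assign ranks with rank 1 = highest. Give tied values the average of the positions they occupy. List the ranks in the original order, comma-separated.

8.5, 5.5, 2, 8.5, 3, 10, 4, 1, 11, 5.5, 7

Sorted (descending): 95, 92, 89, 87, 72, 72, 71, 47, 47, 38, 23
The 2 values of 72 occupy positions 5–6 → average rank (5+6)/2 = 5.5.
The 2 values of 47 occupy positions 8–9 → average rank (8+9)/2 = 8.5.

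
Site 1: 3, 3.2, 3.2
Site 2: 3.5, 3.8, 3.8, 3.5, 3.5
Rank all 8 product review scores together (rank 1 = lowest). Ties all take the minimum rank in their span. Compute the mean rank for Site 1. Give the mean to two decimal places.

Sorted (ascending): 3, 3.2, 3.2, 3.5, 3.5, 3.5, 3.8, 3.8
The 2 values of 3.2 occupy positions 2–3 → each gets rank 2.
The 3 values of 3.5 occupy positions 4–6 → each gets rank 4.
The 2 values of 3.8 occupy positions 7–8 → each gets rank 7.
Site 1 values → pooled ranks: 3→1, 3.2→2, 3.2→2
Mean rank = (1 + 2 + 2) / 3 = 1.67

1.67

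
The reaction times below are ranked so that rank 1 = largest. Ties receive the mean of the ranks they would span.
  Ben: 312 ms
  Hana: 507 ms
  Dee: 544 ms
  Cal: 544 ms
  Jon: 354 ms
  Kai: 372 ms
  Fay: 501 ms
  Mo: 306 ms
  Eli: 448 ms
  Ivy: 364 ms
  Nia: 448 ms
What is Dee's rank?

1.5

Sorted (descending): 544, 544, 507, 501, 448, 448, 372, 364, 354, 312, 306
The 2 values of 544 occupy positions 1–2 → average rank (1+2)/2 = 1.5.
The 2 values of 448 occupy positions 5–6 → average rank (5+6)/2 = 5.5.
Dee has value 544 ms → rank 1.5.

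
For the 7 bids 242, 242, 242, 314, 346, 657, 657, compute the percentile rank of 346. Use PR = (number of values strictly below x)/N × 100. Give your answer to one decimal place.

N = 7.
Strictly below 346: 4. Equal to 346: 1.
PR = 4/7 × 100 = 57.1

57.1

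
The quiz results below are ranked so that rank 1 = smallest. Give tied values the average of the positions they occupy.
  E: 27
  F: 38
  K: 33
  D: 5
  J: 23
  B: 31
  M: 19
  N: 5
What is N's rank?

1.5

Sorted (ascending): 5, 5, 19, 23, 27, 31, 33, 38
The 2 values of 5 occupy positions 1–2 → average rank (1+2)/2 = 1.5.
N has value 5 → rank 1.5.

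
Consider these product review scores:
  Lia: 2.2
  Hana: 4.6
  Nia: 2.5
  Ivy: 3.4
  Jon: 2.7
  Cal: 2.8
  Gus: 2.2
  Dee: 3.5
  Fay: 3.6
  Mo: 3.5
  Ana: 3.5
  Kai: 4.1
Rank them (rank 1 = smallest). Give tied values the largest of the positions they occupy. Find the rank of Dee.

9

Sorted (ascending): 2.2, 2.2, 2.5, 2.7, 2.8, 3.4, 3.5, 3.5, 3.5, 3.6, 4.1, 4.6
The 2 values of 2.2 occupy positions 1–2 → each gets rank 2.
The 3 values of 3.5 occupy positions 7–9 → each gets rank 9.
Dee has value 3.5 → rank 9.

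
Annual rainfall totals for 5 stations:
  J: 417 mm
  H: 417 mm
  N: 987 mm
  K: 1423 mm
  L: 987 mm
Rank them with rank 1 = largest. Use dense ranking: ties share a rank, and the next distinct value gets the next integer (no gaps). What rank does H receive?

3

Sorted (descending): 1423, 987, 987, 417, 417
The 2 values of 987 share dense rank 2.
The 2 values of 417 share dense rank 3.
Remaining distinct values take the next consecutive integers.
H has value 417 mm → rank 3.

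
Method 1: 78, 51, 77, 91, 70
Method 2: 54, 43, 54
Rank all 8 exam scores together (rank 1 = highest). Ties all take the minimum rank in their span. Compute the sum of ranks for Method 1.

Sorted (descending): 91, 78, 77, 70, 54, 54, 51, 43
The 2 values of 54 occupy positions 5–6 → each gets rank 5.
Method 1 values → pooled ranks: 78→2, 51→7, 77→3, 91→1, 70→4
Rank sum = 2 + 7 + 3 + 1 + 4 = 17

17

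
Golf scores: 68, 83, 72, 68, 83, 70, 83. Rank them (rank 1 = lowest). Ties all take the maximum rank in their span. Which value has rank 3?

Sorted (ascending): 68, 68, 70, 72, 83, 83, 83
The 2 values of 68 occupy positions 1–2 → each gets rank 2.
The 3 values of 83 occupy positions 5–7 → each gets rank 7.
Rank 3 → value 70.

70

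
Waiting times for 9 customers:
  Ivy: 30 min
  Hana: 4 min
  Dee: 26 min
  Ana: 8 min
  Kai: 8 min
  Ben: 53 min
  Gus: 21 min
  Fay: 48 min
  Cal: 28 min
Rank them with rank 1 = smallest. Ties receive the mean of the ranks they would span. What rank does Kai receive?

Sorted (ascending): 4, 8, 8, 21, 26, 28, 30, 48, 53
The 2 values of 8 occupy positions 2–3 → average rank (2+3)/2 = 2.5.
Kai has value 8 min → rank 2.5.

2.5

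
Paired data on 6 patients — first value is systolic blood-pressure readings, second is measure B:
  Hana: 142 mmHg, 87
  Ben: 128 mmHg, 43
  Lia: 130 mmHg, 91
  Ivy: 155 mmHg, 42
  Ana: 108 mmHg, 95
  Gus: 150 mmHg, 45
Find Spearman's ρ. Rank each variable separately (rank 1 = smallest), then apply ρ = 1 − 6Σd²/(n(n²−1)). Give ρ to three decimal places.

Ranks of variable 1: 4, 2, 3, 6, 1, 5
Ranks of variable 2: 4, 2, 5, 1, 6, 3
d = r₁ − r₂: 0, 0, -2, 5, -5, 2
d²: 0, 0, 4, 25, 25, 4; Σd² = 58
ρ = 1 − 6·58/(6·35) = 1 − 348/210 = -0.657

-0.657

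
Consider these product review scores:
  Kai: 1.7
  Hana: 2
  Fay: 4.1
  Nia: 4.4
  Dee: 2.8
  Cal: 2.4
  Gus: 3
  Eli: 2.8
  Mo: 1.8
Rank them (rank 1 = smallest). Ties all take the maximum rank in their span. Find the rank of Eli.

6

Sorted (ascending): 1.7, 1.8, 2, 2.4, 2.8, 2.8, 3, 4.1, 4.4
The 2 values of 2.8 occupy positions 5–6 → each gets rank 6.
Eli has value 2.8 → rank 6.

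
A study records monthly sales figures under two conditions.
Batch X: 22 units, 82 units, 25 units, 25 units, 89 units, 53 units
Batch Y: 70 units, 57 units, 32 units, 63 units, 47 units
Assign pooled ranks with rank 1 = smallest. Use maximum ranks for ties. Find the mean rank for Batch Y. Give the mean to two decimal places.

Sorted (ascending): 22, 25, 25, 32, 47, 53, 57, 63, 70, 82, 89
The 2 values of 25 occupy positions 2–3 → each gets rank 3.
Batch Y values → pooled ranks: 70→9, 57→7, 32→4, 63→8, 47→5
Mean rank = (9 + 7 + 4 + 8 + 5) / 5 = 6.60

6.60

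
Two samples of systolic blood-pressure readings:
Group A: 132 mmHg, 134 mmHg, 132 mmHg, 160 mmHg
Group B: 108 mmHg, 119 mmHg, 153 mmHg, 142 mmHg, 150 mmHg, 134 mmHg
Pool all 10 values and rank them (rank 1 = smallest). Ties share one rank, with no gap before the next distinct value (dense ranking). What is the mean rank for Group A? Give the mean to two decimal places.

Sorted (ascending): 108, 119, 132, 132, 134, 134, 142, 150, 153, 160
The 2 values of 132 share dense rank 3.
The 2 values of 134 share dense rank 4.
Remaining distinct values take the next consecutive integers.
Group A values → pooled ranks: 132→3, 134→4, 132→3, 160→8
Mean rank = (3 + 4 + 3 + 8) / 4 = 4.50

4.50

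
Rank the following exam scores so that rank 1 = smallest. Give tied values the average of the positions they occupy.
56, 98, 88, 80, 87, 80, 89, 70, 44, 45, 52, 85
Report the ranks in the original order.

Sorted (ascending): 44, 45, 52, 56, 70, 80, 80, 85, 87, 88, 89, 98
The 2 values of 80 occupy positions 6–7 → average rank (6+7)/2 = 6.5.

4, 12, 10, 6.5, 9, 6.5, 11, 5, 1, 2, 3, 8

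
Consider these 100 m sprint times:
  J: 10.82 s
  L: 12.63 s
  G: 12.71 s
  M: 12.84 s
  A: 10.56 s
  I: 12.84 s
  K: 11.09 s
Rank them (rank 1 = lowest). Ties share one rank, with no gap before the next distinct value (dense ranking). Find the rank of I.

Sorted (ascending): 10.56, 10.82, 11.09, 12.63, 12.71, 12.84, 12.84
The 2 values of 12.84 share dense rank 6.
Remaining distinct values take the next consecutive integers.
I has value 12.84 s → rank 6.

6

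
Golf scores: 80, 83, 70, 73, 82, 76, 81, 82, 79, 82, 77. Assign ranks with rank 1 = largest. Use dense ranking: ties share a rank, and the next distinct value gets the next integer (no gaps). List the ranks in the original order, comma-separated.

Sorted (descending): 83, 82, 82, 82, 81, 80, 79, 77, 76, 73, 70
The 3 values of 82 share dense rank 2.
Remaining distinct values take the next consecutive integers.

4, 1, 9, 8, 2, 7, 3, 2, 5, 2, 6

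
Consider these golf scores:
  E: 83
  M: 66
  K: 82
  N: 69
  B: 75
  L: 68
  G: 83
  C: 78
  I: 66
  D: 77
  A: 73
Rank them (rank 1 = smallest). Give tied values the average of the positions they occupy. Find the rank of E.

Sorted (ascending): 66, 66, 68, 69, 73, 75, 77, 78, 82, 83, 83
The 2 values of 66 occupy positions 1–2 → average rank (1+2)/2 = 1.5.
The 2 values of 83 occupy positions 10–11 → average rank (10+11)/2 = 10.5.
E has value 83 → rank 10.5.

10.5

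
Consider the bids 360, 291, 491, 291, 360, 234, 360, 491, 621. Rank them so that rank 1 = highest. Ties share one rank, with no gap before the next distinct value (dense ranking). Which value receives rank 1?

621

Sorted (descending): 621, 491, 491, 360, 360, 360, 291, 291, 234
The 2 values of 491 share dense rank 2.
The 3 values of 360 share dense rank 3.
The 2 values of 291 share dense rank 4.
Remaining distinct values take the next consecutive integers.
Rank 1 → value 621.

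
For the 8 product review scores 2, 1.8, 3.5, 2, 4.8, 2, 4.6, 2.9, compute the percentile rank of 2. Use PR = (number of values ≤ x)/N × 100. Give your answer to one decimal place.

N = 8.
Strictly below 2: 1. Equal to 2: 3.
PR = 4/8 × 100 = 50.0

50.0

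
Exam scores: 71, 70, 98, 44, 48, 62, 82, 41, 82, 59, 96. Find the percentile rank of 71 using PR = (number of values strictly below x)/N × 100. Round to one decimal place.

54.5

N = 11.
Strictly below 71: 6. Equal to 71: 1.
PR = 6/11 × 100 = 54.5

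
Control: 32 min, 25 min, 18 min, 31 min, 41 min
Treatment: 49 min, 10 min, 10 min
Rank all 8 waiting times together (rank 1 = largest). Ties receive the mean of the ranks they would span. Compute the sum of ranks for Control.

Sorted (descending): 49, 41, 32, 31, 25, 18, 10, 10
The 2 values of 10 occupy positions 7–8 → average rank (7+8)/2 = 7.5.
Control values → pooled ranks: 32→3, 25→5, 18→6, 31→4, 41→2
Rank sum = 3 + 5 + 6 + 4 + 2 = 20

20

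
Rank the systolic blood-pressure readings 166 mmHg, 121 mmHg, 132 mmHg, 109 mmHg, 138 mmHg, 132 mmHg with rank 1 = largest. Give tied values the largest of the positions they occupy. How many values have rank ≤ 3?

2

Sorted (descending): 166, 138, 132, 132, 121, 109
The 2 values of 132 occupy positions 3–4 → each gets rank 4.
Ranks ≤ 3: {1, 2} → 2 values.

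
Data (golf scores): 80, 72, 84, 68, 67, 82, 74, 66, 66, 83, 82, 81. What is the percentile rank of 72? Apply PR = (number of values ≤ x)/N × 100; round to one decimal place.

41.7

N = 12.
Strictly below 72: 4. Equal to 72: 1.
PR = 5/12 × 100 = 41.7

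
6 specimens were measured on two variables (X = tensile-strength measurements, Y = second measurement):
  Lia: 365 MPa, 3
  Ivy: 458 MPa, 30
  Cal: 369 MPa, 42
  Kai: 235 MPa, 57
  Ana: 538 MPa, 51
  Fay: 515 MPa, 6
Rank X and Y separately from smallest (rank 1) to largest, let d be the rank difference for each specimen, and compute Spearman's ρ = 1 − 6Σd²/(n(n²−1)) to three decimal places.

Ranks of variable 1: 2, 4, 3, 1, 6, 5
Ranks of variable 2: 1, 3, 4, 6, 5, 2
d = r₁ − r₂: 1, 1, -1, -5, 1, 3
d²: 1, 1, 1, 25, 1, 9; Σd² = 38
ρ = 1 − 6·38/(6·35) = 1 − 228/210 = -0.086

-0.086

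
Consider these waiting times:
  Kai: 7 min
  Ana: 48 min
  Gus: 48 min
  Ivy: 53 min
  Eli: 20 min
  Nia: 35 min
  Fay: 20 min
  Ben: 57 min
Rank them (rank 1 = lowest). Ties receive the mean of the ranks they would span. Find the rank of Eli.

2.5

Sorted (ascending): 7, 20, 20, 35, 48, 48, 53, 57
The 2 values of 20 occupy positions 2–3 → average rank (2+3)/2 = 2.5.
The 2 values of 48 occupy positions 5–6 → average rank (5+6)/2 = 5.5.
Eli has value 20 min → rank 2.5.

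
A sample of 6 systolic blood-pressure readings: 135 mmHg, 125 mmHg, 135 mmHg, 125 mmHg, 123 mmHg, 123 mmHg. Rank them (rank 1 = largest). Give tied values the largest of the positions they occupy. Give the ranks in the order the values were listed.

Sorted (descending): 135, 135, 125, 125, 123, 123
The 2 values of 135 occupy positions 1–2 → each gets rank 2.
The 2 values of 125 occupy positions 3–4 → each gets rank 4.
The 2 values of 123 occupy positions 5–6 → each gets rank 6.

2, 4, 2, 4, 6, 6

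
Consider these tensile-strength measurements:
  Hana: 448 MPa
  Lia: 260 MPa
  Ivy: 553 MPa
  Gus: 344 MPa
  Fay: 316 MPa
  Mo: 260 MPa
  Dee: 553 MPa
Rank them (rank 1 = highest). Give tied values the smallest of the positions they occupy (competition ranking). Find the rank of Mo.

Sorted (descending): 553, 553, 448, 344, 316, 260, 260
The 2 values of 553 occupy positions 1–2 → each gets rank 1.
The 2 values of 260 occupy positions 6–7 → each gets rank 6.
Mo has value 260 MPa → rank 6.

6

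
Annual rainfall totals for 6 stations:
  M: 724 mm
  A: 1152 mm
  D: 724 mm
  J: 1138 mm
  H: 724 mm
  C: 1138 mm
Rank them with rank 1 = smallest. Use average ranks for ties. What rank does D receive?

Sorted (ascending): 724, 724, 724, 1138, 1138, 1152
The 3 values of 724 occupy positions 1–3 → average rank 2.
The 2 values of 1138 occupy positions 4–5 → average rank (4+5)/2 = 4.5.
D has value 724 mm → rank 2.

2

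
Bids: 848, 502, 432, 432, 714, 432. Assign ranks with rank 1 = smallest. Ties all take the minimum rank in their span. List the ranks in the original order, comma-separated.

6, 4, 1, 1, 5, 1

Sorted (ascending): 432, 432, 432, 502, 714, 848
The 3 values of 432 occupy positions 1–3 → each gets rank 1.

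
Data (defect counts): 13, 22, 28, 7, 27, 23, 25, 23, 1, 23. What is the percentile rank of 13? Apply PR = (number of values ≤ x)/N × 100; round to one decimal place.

N = 10.
Strictly below 13: 2. Equal to 13: 1.
PR = 3/10 × 100 = 30.0

30.0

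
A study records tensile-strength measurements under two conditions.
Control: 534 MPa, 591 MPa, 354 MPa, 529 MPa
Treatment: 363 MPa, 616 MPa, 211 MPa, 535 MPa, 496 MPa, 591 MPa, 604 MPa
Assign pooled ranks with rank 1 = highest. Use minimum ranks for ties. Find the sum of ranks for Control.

Sorted (descending): 616, 604, 591, 591, 535, 534, 529, 496, 363, 354, 211
The 2 values of 591 occupy positions 3–4 → each gets rank 3.
Control values → pooled ranks: 534→6, 591→3, 354→10, 529→7
Rank sum = 6 + 3 + 10 + 7 = 26

26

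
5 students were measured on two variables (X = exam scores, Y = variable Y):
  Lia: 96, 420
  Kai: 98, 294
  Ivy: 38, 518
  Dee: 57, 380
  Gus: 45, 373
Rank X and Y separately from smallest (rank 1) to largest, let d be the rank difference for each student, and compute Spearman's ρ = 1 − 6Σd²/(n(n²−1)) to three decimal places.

-0.600

Ranks of variable 1: 4, 5, 1, 3, 2
Ranks of variable 2: 4, 1, 5, 3, 2
d = r₁ − r₂: 0, 4, -4, 0, 0
d²: 0, 16, 16, 0, 0; Σd² = 32
ρ = 1 − 6·32/(5·24) = 1 − 192/120 = -0.600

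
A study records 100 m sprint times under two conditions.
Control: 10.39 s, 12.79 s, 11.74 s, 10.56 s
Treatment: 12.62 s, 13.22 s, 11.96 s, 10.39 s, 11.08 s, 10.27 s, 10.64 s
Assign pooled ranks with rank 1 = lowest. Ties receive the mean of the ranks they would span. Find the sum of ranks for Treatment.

Sorted (ascending): 10.27, 10.39, 10.39, 10.56, 10.64, 11.08, 11.74, 11.96, 12.62, 12.79, 13.22
The 2 values of 10.39 occupy positions 2–3 → average rank (2+3)/2 = 2.5.
Treatment values → pooled ranks: 12.62→9, 13.22→11, 11.96→8, 10.39→2.5, 11.08→6, 10.27→1, 10.64→5
Rank sum = 9 + 11 + 8 + 2.5 + 6 + 1 + 5 = 42.5

42.5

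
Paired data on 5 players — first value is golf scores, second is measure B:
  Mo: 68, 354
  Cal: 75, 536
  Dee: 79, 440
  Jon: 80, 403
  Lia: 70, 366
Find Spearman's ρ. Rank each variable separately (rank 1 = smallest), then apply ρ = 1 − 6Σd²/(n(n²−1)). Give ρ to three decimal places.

Ranks of variable 1: 1, 3, 4, 5, 2
Ranks of variable 2: 1, 5, 4, 3, 2
d = r₁ − r₂: 0, -2, 0, 2, 0
d²: 0, 4, 0, 4, 0; Σd² = 8
ρ = 1 − 6·8/(5·24) = 1 − 48/120 = 0.600

0.600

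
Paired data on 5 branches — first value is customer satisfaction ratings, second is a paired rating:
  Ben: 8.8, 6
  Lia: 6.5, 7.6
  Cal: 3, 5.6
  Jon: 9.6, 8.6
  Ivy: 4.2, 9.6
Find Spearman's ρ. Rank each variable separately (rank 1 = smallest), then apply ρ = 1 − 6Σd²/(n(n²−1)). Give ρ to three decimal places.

Ranks of variable 1: 4, 3, 1, 5, 2
Ranks of variable 2: 2, 3, 1, 4, 5
d = r₁ − r₂: 2, 0, 0, 1, -3
d²: 4, 0, 0, 1, 9; Σd² = 14
ρ = 1 − 6·14/(5·24) = 1 − 84/120 = 0.300

0.300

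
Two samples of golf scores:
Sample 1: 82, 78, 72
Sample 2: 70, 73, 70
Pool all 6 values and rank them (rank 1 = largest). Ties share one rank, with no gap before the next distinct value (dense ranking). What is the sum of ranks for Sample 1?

7

Sorted (descending): 82, 78, 73, 72, 70, 70
The 2 values of 70 share dense rank 5.
Remaining distinct values take the next consecutive integers.
Sample 1 values → pooled ranks: 82→1, 78→2, 72→4
Rank sum = 1 + 2 + 4 = 7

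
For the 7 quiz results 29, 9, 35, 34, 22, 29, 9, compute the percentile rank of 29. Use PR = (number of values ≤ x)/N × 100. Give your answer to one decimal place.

71.4

N = 7.
Strictly below 29: 3. Equal to 29: 2.
PR = 5/7 × 100 = 71.4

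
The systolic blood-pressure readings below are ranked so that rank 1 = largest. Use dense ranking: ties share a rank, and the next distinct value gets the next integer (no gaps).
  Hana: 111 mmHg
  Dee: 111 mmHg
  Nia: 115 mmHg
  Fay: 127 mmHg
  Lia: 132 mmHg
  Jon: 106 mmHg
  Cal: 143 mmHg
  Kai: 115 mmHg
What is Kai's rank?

4

Sorted (descending): 143, 132, 127, 115, 115, 111, 111, 106
The 2 values of 115 share dense rank 4.
The 2 values of 111 share dense rank 5.
Remaining distinct values take the next consecutive integers.
Kai has value 115 mmHg → rank 4.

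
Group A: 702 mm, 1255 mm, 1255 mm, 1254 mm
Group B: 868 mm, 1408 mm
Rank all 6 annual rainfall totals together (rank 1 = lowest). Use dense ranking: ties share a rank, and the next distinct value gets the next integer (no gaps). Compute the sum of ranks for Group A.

Sorted (ascending): 702, 868, 1254, 1255, 1255, 1408
The 2 values of 1255 share dense rank 4.
Remaining distinct values take the next consecutive integers.
Group A values → pooled ranks: 702→1, 1255→4, 1255→4, 1254→3
Rank sum = 1 + 4 + 4 + 3 = 12

12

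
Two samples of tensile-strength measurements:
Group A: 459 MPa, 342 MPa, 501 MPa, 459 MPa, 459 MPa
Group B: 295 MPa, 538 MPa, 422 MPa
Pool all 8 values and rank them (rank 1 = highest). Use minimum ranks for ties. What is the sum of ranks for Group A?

Sorted (descending): 538, 501, 459, 459, 459, 422, 342, 295
The 3 values of 459 occupy positions 3–5 → each gets rank 3.
Group A values → pooled ranks: 459→3, 342→7, 501→2, 459→3, 459→3
Rank sum = 3 + 7 + 2 + 3 + 3 = 18

18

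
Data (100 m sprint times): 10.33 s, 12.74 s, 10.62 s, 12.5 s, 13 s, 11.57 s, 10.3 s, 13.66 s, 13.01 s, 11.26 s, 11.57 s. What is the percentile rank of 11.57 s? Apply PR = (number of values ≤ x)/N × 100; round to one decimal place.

54.5

N = 11.
Strictly below 11.57: 4. Equal to 11.57: 2.
PR = 6/11 × 100 = 54.5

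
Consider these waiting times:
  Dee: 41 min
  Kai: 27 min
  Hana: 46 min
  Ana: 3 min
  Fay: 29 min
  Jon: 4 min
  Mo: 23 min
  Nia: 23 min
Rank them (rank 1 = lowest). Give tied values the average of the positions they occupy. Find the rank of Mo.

3.5

Sorted (ascending): 3, 4, 23, 23, 27, 29, 41, 46
The 2 values of 23 occupy positions 3–4 → average rank (3+4)/2 = 3.5.
Mo has value 23 min → rank 3.5.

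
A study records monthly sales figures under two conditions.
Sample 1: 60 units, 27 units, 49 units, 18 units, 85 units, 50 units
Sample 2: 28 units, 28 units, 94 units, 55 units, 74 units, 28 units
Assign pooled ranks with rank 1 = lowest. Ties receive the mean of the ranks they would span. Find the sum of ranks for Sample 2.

Sorted (ascending): 18, 27, 28, 28, 28, 49, 50, 55, 60, 74, 85, 94
The 3 values of 28 occupy positions 3–5 → average rank 4.
Sample 2 values → pooled ranks: 28→4, 28→4, 94→12, 55→8, 74→10, 28→4
Rank sum = 4 + 4 + 12 + 8 + 10 + 4 = 42

42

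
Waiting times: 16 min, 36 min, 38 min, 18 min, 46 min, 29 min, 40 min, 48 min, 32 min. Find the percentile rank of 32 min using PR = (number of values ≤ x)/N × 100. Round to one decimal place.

N = 9.
Strictly below 32: 3. Equal to 32: 1.
PR = 4/9 × 100 = 44.4

44.4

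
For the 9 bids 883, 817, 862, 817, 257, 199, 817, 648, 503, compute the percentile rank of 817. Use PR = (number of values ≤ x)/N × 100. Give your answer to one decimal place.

N = 9.
Strictly below 817: 4. Equal to 817: 3.
PR = 7/9 × 100 = 77.8

77.8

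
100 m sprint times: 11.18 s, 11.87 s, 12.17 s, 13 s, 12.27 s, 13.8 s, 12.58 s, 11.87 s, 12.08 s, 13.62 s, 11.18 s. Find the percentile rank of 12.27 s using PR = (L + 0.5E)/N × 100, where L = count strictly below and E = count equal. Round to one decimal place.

59.1

N = 11.
Strictly below 12.27: 6. Equal to 12.27: 1.
PR = (6 + 0.5·1)/11 × 100 = 59.1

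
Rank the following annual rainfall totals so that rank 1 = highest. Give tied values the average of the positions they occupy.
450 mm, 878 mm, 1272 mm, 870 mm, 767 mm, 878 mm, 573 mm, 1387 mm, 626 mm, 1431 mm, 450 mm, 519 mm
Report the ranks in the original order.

11.5, 4.5, 3, 6, 7, 4.5, 9, 2, 8, 1, 11.5, 10

Sorted (descending): 1431, 1387, 1272, 878, 878, 870, 767, 626, 573, 519, 450, 450
The 2 values of 878 occupy positions 4–5 → average rank (4+5)/2 = 4.5.
The 2 values of 450 occupy positions 11–12 → average rank (11+12)/2 = 11.5.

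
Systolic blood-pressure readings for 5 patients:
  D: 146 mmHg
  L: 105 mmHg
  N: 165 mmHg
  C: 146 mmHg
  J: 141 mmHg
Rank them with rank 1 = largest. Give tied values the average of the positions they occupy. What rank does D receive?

Sorted (descending): 165, 146, 146, 141, 105
The 2 values of 146 occupy positions 2–3 → average rank (2+3)/2 = 2.5.
D has value 146 mmHg → rank 2.5.

2.5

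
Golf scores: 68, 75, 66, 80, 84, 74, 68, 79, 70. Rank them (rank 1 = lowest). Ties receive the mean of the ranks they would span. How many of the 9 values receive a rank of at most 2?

Sorted (ascending): 66, 68, 68, 70, 74, 75, 79, 80, 84
The 2 values of 68 occupy positions 2–3 → average rank (2+3)/2 = 2.5.
Ranks ≤ 2: {1} → 1 value.

1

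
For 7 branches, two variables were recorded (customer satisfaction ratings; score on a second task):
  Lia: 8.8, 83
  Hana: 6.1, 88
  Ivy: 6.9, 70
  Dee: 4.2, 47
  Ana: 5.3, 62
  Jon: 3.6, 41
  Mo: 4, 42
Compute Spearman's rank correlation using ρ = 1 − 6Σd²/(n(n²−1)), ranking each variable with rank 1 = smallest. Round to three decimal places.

Ranks of variable 1: 7, 5, 6, 3, 4, 1, 2
Ranks of variable 2: 6, 7, 5, 3, 4, 1, 2
d = r₁ − r₂: 1, -2, 1, 0, 0, 0, 0
d²: 1, 4, 1, 0, 0, 0, 0; Σd² = 6
ρ = 1 − 6·6/(7·48) = 1 − 36/336 = 0.893

0.893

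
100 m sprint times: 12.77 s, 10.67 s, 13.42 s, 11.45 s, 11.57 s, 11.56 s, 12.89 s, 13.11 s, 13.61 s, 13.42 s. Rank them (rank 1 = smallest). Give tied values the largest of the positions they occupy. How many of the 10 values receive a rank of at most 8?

7

Sorted (ascending): 10.67, 11.45, 11.56, 11.57, 12.77, 12.89, 13.11, 13.42, 13.42, 13.61
The 2 values of 13.42 occupy positions 8–9 → each gets rank 9.
Ranks ≤ 8: {1, 2, 3, 4, 5, 6, 7} → 7 values.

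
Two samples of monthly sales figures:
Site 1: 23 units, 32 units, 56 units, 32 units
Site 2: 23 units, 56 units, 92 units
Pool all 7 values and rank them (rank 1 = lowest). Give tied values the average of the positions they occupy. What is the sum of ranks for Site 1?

Sorted (ascending): 23, 23, 32, 32, 56, 56, 92
The 2 values of 23 occupy positions 1–2 → average rank (1+2)/2 = 1.5.
The 2 values of 32 occupy positions 3–4 → average rank (3+4)/2 = 3.5.
The 2 values of 56 occupy positions 5–6 → average rank (5+6)/2 = 5.5.
Site 1 values → pooled ranks: 23→1.5, 32→3.5, 56→5.5, 32→3.5
Rank sum = 1.5 + 3.5 + 5.5 + 3.5 = 14

14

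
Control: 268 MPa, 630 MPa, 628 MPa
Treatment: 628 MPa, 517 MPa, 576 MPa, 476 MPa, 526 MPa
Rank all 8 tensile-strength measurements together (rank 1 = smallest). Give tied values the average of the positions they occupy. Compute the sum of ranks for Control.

15.5

Sorted (ascending): 268, 476, 517, 526, 576, 628, 628, 630
The 2 values of 628 occupy positions 6–7 → average rank (6+7)/2 = 6.5.
Control values → pooled ranks: 268→1, 630→8, 628→6.5
Rank sum = 1 + 8 + 6.5 = 15.5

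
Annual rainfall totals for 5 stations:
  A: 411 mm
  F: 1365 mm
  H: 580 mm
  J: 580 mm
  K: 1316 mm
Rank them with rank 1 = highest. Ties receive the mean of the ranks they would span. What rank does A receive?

Sorted (descending): 1365, 1316, 580, 580, 411
The 2 values of 580 occupy positions 3–4 → average rank (3+4)/2 = 3.5.
A has value 411 mm → rank 5.

5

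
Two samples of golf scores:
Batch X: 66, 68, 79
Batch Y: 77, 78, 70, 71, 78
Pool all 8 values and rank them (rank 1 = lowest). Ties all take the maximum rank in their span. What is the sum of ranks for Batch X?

Sorted (ascending): 66, 68, 70, 71, 77, 78, 78, 79
The 2 values of 78 occupy positions 6–7 → each gets rank 7.
Batch X values → pooled ranks: 66→1, 68→2, 79→8
Rank sum = 1 + 2 + 8 = 11

11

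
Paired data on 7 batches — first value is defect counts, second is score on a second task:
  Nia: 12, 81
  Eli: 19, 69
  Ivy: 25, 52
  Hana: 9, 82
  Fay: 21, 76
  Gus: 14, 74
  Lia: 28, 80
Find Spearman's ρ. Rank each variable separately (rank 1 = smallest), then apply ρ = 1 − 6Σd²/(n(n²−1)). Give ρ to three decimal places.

-0.536

Ranks of variable 1: 2, 4, 6, 1, 5, 3, 7
Ranks of variable 2: 6, 2, 1, 7, 4, 3, 5
d = r₁ − r₂: -4, 2, 5, -6, 1, 0, 2
d²: 16, 4, 25, 36, 1, 0, 4; Σd² = 86
ρ = 1 − 6·86/(7·48) = 1 − 516/336 = -0.536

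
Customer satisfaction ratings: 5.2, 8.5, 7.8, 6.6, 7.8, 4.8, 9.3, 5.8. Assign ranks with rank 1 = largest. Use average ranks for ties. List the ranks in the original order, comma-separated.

Sorted (descending): 9.3, 8.5, 7.8, 7.8, 6.6, 5.8, 5.2, 4.8
The 2 values of 7.8 occupy positions 3–4 → average rank (3+4)/2 = 3.5.

7, 2, 3.5, 5, 3.5, 8, 1, 6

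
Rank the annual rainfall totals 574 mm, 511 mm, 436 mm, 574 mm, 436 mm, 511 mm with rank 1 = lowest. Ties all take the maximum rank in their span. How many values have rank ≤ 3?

Sorted (ascending): 436, 436, 511, 511, 574, 574
The 2 values of 436 occupy positions 1–2 → each gets rank 2.
The 2 values of 511 occupy positions 3–4 → each gets rank 4.
The 2 values of 574 occupy positions 5–6 → each gets rank 6.
Ranks ≤ 3: {2, 2} → 2 values.

2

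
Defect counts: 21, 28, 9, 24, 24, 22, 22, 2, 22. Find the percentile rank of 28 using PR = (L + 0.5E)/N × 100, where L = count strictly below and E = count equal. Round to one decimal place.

94.4

N = 9.
Strictly below 28: 8. Equal to 28: 1.
PR = (8 + 0.5·1)/9 × 100 = 94.4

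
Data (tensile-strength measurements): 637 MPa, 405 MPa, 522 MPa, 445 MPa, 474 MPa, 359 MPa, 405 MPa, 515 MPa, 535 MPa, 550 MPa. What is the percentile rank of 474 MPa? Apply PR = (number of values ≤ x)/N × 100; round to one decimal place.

N = 10.
Strictly below 474: 4. Equal to 474: 1.
PR = 5/10 × 100 = 50.0

50.0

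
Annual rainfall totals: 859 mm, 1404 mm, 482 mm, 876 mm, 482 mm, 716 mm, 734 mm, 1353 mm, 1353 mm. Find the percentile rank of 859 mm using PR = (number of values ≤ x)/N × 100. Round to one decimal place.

N = 9.
Strictly below 859: 4. Equal to 859: 1.
PR = 5/9 × 100 = 55.6

55.6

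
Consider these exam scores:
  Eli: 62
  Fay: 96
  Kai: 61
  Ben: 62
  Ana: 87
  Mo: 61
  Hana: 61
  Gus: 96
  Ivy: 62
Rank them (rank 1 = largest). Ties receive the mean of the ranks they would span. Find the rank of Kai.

8

Sorted (descending): 96, 96, 87, 62, 62, 62, 61, 61, 61
The 2 values of 96 occupy positions 1–2 → average rank (1+2)/2 = 1.5.
The 3 values of 62 occupy positions 4–6 → average rank 5.
The 3 values of 61 occupy positions 7–9 → average rank 8.
Kai has value 61 → rank 8.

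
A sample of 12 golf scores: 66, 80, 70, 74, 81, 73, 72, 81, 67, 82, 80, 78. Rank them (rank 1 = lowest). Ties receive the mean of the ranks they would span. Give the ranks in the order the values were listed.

1, 8.5, 3, 6, 10.5, 5, 4, 10.5, 2, 12, 8.5, 7

Sorted (ascending): 66, 67, 70, 72, 73, 74, 78, 80, 80, 81, 81, 82
The 2 values of 80 occupy positions 8–9 → average rank (8+9)/2 = 8.5.
The 2 values of 81 occupy positions 10–11 → average rank (10+11)/2 = 10.5.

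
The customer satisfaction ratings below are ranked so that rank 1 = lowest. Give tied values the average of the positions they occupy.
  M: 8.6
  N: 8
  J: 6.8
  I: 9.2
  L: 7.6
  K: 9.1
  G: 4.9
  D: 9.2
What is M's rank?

Sorted (ascending): 4.9, 6.8, 7.6, 8, 8.6, 9.1, 9.2, 9.2
The 2 values of 9.2 occupy positions 7–8 → average rank (7+8)/2 = 7.5.
M has value 8.6 → rank 5.

5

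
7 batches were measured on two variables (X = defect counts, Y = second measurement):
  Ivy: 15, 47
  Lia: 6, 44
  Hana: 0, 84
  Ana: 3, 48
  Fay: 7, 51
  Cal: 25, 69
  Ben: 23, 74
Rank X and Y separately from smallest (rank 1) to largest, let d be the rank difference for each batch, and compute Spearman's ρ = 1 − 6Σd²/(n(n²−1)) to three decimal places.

0.036

Ranks of variable 1: 5, 3, 1, 2, 4, 7, 6
Ranks of variable 2: 2, 1, 7, 3, 4, 5, 6
d = r₁ − r₂: 3, 2, -6, -1, 0, 2, 0
d²: 9, 4, 36, 1, 0, 4, 0; Σd² = 54
ρ = 1 − 6·54/(7·48) = 1 − 324/336 = 0.036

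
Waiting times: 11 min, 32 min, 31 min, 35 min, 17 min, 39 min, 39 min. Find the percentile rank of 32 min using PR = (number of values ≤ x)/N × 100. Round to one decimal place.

N = 7.
Strictly below 32: 3. Equal to 32: 1.
PR = 4/7 × 100 = 57.1

57.1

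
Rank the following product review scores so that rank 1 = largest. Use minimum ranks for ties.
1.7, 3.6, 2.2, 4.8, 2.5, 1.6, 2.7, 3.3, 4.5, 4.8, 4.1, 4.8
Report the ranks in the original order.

Sorted (descending): 4.8, 4.8, 4.8, 4.5, 4.1, 3.6, 3.3, 2.7, 2.5, 2.2, 1.7, 1.6
The 3 values of 4.8 occupy positions 1–3 → each gets rank 1.

11, 6, 10, 1, 9, 12, 8, 7, 4, 1, 5, 1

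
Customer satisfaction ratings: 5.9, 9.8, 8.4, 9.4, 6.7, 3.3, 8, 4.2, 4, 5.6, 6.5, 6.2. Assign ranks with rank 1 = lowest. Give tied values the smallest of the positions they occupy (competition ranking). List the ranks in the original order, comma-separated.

5, 12, 10, 11, 8, 1, 9, 3, 2, 4, 7, 6

Sorted (ascending): 3.3, 4, 4.2, 5.6, 5.9, 6.2, 6.5, 6.7, 8, 8.4, 9.4, 9.8
No ties — each value takes its position as its rank.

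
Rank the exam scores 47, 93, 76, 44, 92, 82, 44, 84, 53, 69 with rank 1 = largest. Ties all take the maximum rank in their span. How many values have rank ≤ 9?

8

Sorted (descending): 93, 92, 84, 82, 76, 69, 53, 47, 44, 44
The 2 values of 44 occupy positions 9–10 → each gets rank 10.
Ranks ≤ 9: {1, 2, 3, 4, 5, 6, 7, 8} → 8 values.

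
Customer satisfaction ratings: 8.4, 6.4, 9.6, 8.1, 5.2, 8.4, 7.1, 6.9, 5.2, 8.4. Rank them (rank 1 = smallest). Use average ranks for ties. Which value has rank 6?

8.1

Sorted (ascending): 5.2, 5.2, 6.4, 6.9, 7.1, 8.1, 8.4, 8.4, 8.4, 9.6
The 2 values of 5.2 occupy positions 1–2 → average rank (1+2)/2 = 1.5.
The 3 values of 8.4 occupy positions 7–9 → average rank 8.
Rank 6 → value 8.1.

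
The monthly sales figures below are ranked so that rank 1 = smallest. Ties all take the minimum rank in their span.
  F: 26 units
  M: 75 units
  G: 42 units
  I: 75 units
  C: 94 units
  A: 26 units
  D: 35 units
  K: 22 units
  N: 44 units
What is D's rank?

Sorted (ascending): 22, 26, 26, 35, 42, 44, 75, 75, 94
The 2 values of 26 occupy positions 2–3 → each gets rank 2.
The 2 values of 75 occupy positions 7–8 → each gets rank 7.
D has value 35 units → rank 4.

4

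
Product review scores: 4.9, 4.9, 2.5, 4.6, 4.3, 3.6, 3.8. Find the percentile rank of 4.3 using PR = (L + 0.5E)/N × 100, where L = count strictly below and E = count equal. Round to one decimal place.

N = 7.
Strictly below 4.3: 3. Equal to 4.3: 1.
PR = (3 + 0.5·1)/7 × 100 = 50.0

50.0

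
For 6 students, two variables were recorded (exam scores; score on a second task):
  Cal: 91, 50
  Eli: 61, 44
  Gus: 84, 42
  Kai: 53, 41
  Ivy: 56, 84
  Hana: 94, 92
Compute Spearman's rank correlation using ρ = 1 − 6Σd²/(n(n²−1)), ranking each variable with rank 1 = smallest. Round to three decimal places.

Ranks of variable 1: 5, 3, 4, 1, 2, 6
Ranks of variable 2: 4, 3, 2, 1, 5, 6
d = r₁ − r₂: 1, 0, 2, 0, -3, 0
d²: 1, 0, 4, 0, 9, 0; Σd² = 14
ρ = 1 − 6·14/(6·35) = 1 − 84/210 = 0.600

0.600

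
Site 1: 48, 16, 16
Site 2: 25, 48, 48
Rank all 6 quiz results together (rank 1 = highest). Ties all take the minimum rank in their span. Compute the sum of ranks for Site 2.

Sorted (descending): 48, 48, 48, 25, 16, 16
The 3 values of 48 occupy positions 1–3 → each gets rank 1.
The 2 values of 16 occupy positions 5–6 → each gets rank 5.
Site 2 values → pooled ranks: 25→4, 48→1, 48→1
Rank sum = 4 + 1 + 1 = 6

6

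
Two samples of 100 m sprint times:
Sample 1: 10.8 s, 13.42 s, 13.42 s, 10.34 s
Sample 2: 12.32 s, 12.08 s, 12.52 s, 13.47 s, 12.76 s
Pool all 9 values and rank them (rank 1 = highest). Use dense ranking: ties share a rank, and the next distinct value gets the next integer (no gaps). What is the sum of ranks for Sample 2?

19

Sorted (descending): 13.47, 13.42, 13.42, 12.76, 12.52, 12.32, 12.08, 10.8, 10.34
The 2 values of 13.42 share dense rank 2.
Remaining distinct values take the next consecutive integers.
Sample 2 values → pooled ranks: 12.32→5, 12.08→6, 12.52→4, 13.47→1, 12.76→3
Rank sum = 5 + 6 + 4 + 1 + 3 = 19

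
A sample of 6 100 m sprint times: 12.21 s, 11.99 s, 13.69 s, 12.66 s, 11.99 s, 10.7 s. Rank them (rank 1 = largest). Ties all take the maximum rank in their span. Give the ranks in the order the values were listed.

3, 5, 1, 2, 5, 6

Sorted (descending): 13.69, 12.66, 12.21, 11.99, 11.99, 10.7
The 2 values of 11.99 occupy positions 4–5 → each gets rank 5.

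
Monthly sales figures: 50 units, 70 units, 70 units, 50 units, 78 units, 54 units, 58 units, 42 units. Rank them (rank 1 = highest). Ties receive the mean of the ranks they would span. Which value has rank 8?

Sorted (descending): 78, 70, 70, 58, 54, 50, 50, 42
The 2 values of 70 occupy positions 2–3 → average rank (2+3)/2 = 2.5.
The 2 values of 50 occupy positions 6–7 → average rank (6+7)/2 = 6.5.
Rank 8 → value 42.

42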